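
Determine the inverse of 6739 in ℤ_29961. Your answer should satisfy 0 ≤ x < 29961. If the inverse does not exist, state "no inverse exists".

7069

gcd(29961, 6739) by repeated division:
29961 = 4*6739 + 3005
6739 = 2*3005 + 729
3005 = 4*729 + 89
729 = 8*89 + 17
89 = 5*17 + 4
17 = 4*4 + 1
4 = 4*1 + 0
The gcd is 1. Working backward:
1 = 17 − 4·4
1 = −4·89 + 21·17
1 = 21·729 − 172·89
1 = −172·3005 + 709·729
1 = 709·6739 − 1590·3005
1 = −1590·29961 + 7069·6739
So 6739·7069 ≡ 1 (mod 29961).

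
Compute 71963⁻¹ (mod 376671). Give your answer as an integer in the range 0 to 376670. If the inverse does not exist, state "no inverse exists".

Extended Euclidean algorithm:
376671 = 5·71963 + 16856
71963 = 4·16856 + 4539
16856 = 3·4539 + 3239
4539 = 1·3239 + 1300
3239 = 2·1300 + 639
1300 = 2·639 + 22
639 = 29·22 + 1
22 = 22·1 + 0
The gcd is 1. Working backward:
1 = 639 − 29·22
1 = −29·1300 + 59·639
1 = 59·3239 − 147·1300
1 = −147·4539 + 206·3239
1 = 206·16856 − 765·4539
1 = −765·71963 + 3266·16856
1 = 3266·376671 − 17095·71963
So 71963·(-17095) ≡ 1 (mod 376671), and -17095 ≡ 359576 (mod 376671).

359576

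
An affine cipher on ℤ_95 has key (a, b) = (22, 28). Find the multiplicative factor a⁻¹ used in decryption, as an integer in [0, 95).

13

Extended Euclidean algorithm:
95 = 4·22 + 7
22 = 3·7 + 1
7 = 7·1 + 0
gcd = 1, so the inverse exists. Back-substitute:
1 = 22 − 3·7
1 = −3·95 + 13·22
So 22·13 ≡ 1 (mod 95).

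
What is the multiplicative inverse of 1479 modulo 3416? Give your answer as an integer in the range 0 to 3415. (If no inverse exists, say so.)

gcd(3416, 1479) by repeated division:
3416 = 2×1479 + 458
1479 = 3×458 + 105
458 = 4×105 + 38
105 = 2×38 + 29
38 = 1×29 + 9
29 = 3×9 + 2
9 = 4×2 + 1
2 = 2×1 + 0
gcd = 1, so the inverse exists. Back-substitute:
1 = 9 − 4·2
1 = −4·29 + 13·9
1 = 13·38 − 17·29
1 = −17·105 + 47·38
1 = 47·458 − 205·105
1 = −205·1479 + 662·458
1 = 662·3416 − 1529·1479
Thus 1479·(-1529) ≡ 1 (mod 3416); reducing, -1529 mod 3416 = 1887.

1887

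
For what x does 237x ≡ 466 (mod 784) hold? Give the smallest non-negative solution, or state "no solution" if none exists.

346

First find gcd(237, 784):
784 = 3·237 + 73
237 = 3·73 + 18
73 = 4·18 + 1
18 = 18·1 + 0
gcd = 1, so a unique solution mod 784 exists.
Back-substitute for the Bézout coefficients:
1 = 73 − 4·18
1 = −4·237 + 13·73
1 = 13·784 − 43·237
So 237·(-43) ≡ 1 (mod 784), giving 237⁻¹ ≡ 741.
x ≡ 237⁻¹·466 ≡ 741·466 ≡ 346 (mod 784).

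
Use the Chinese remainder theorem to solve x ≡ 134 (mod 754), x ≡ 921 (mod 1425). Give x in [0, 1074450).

Write x = 134 + 754·k. Then 754·k ≡ 921 − 134 ≡ 787 (mod 1425).
Need 754⁻¹ mod 1425. Extended Euclid on (1425, 754):
1425 = 1*754 + 671
754 = 1*671 + 83
671 = 8*83 + 7
83 = 11*7 + 6
7 = 1*6 + 1
6 = 6*1 + 0
Back-substitute:
1 = 7 − 6
1 = −83 + 12·7
1 = 12·671 − 97·83
1 = −97·754 + 109·671
1 = 109·1425 − 206·754
754⁻¹ ≡ 1219 (mod 1425), so k ≡ 1219·787 ≡ 328 (mod 1425).
x = 134 + 754·328 = 247446.

247446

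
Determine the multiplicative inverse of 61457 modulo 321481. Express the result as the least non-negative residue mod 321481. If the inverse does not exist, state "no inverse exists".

9081

Run Euclid on (321481, 61457):
321481 = 5×61457 + 14196
61457 = 4×14196 + 4673
14196 = 3×4673 + 177
4673 = 26×177 + 71
177 = 2×71 + 35
71 = 2×35 + 1
35 = 35×1 + 0
Since gcd(61457, 321481) = 1, back-substitute to write 1 as a combination:
1 = 71 − 2·35
1 = −2·177 + 5·71
1 = 5·4673 − 132·177
1 = −132·14196 + 401·4673
1 = 401·61457 − 1736·14196
1 = −1736·321481 + 9081·61457
So 61457·9081 ≡ 1 (mod 321481).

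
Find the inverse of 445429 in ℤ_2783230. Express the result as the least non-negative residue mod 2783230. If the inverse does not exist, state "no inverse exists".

668769

Apply the Euclidean algorithm to 2783230 and 445429:
2783230 = 6·445429 + 110656
445429 = 4·110656 + 2805
110656 = 39·2805 + 1261
2805 = 2·1261 + 283
1261 = 4·283 + 129
283 = 2·129 + 25
129 = 5·25 + 4
25 = 6·4 + 1
4 = 4·1 + 0
The gcd is 1. Working backward:
1 = 25 − 6·4
1 = −6·129 + 31·25
1 = 31·283 − 68·129
1 = −68·1261 + 303·283
1 = 303·2805 − 674·1261
1 = −674·110656 + 26589·2805
1 = 26589·445429 − 107030·110656
1 = −107030·2783230 + 668769·445429
So 445429·668769 ≡ 1 (mod 2783230).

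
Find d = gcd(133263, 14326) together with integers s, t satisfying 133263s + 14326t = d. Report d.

13

Repeated division:
133263 = 9·14326 + 4329
14326 = 3·4329 + 1339
4329 = 3·1339 + 312
1339 = 4·312 + 91
312 = 3·91 + 39
91 = 2·39 + 13
39 = 3·13 + 0
gcd(133263, 14326) = 13.
Back-substituting:
13 = 91 − 2·39
13 = −2·312 + 7·91
13 = 7·1339 − 30·312
13 = −30·4329 + 97·1339
13 = 97·14326 − 321·4329
13 = −321·133263 + 2986·14326
So 13 = (-321)·133263 + (2986)·14326.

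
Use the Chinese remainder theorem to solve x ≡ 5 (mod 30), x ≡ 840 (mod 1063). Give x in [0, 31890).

6155

Write x = 5 + 30·k. Then 30·k ≡ 840 − 5 ≡ 835 (mod 1063).
Need 30⁻¹ mod 1063. Extended Euclid on (1063, 30):
1063 = 35*30 + 13
30 = 2*13 + 4
13 = 3*4 + 1
4 = 4*1 + 0
Back-substitute:
1 = 13 − 3·4
1 = −3·30 + 7·13
1 = 7·1063 − 248·30
30⁻¹ ≡ 815 (mod 1063), so k ≡ 815·835 ≡ 205 (mod 1063).
x = 5 + 30·205 = 6155.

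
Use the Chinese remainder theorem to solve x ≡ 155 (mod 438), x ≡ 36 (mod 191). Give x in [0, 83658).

Write x = 155 + 438·k. Then 438·k ≡ 36 − 155 ≡ 72 (mod 191).
Need 438⁻¹ mod 191. Extended Euclid on (191, 56):
191 = 3*56 + 23
56 = 2*23 + 10
23 = 2*10 + 3
10 = 3*3 + 1
3 = 3*1 + 0
Back-substitute:
1 = 10 − 3·3
1 = −3·23 + 7·10
1 = 7·56 − 17·23
1 = −17·191 + 58·56
438⁻¹ ≡ 58 (mod 191), so k ≡ 58·72 ≡ 165 (mod 191).
x = 155 + 438·165 = 72425.

72425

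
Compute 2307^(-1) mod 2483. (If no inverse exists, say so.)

Apply the Euclidean algorithm to 2483 and 2307:
2483 = 1*2307 + 176
2307 = 13*176 + 19
176 = 9*19 + 5
19 = 3*5 + 4
5 = 1*4 + 1
4 = 4*1 + 0
Since gcd(2307, 2483) = 1, back-substitute to write 1 as a combination:
1 = 5 − 4
1 = −19 + 4·5
1 = 4·176 − 37·19
1 = −37·2307 + 485·176
1 = 485·2483 − 522·2307
Hence 2307⁻¹ ≡ -522 ≡ 1961 (mod 2483).

1961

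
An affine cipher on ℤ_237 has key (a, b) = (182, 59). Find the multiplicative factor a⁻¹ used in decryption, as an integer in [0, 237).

gcd(237, 182) by repeated division:
237 = 1·182 + 55
182 = 3·55 + 17
55 = 3·17 + 4
17 = 4·4 + 1
4 = 4·1 + 0
The gcd is 1. Working backward:
1 = 17 − 4·4
1 = −4·55 + 13·17
1 = 13·182 − 43·55
1 = −43·237 + 56·182
So 182·56 ≡ 1 (mod 237).

56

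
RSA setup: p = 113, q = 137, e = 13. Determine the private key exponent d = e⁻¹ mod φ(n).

11717

φ(n) = (p−1)(q−1) = 112·136 = 15232.
Need d with 13·d ≡ 1 (mod 15232). Apply the extended Euclidean algorithm:
15232 = 1171·13 + 9
13 = 1·9 + 4
9 = 2·4 + 1
4 = 4·1 + 0
Back-substitute:
1 = 9 − 2·4
1 = −2·13 + 3·9
1 = 3·15232 − 3515·13
So 13·(-3515) ≡ 1 (mod 15232), hence d ≡ -3515 ≡ 11717 (mod 15232).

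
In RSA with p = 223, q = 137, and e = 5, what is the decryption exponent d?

12077

φ(n) = (p−1)(q−1) = 222·136 = 30192.
Need d with 5·d ≡ 1 (mod 30192). Apply the extended Euclidean algorithm:
30192 = 6038*5 + 2
5 = 2*2 + 1
2 = 2*1 + 0
Back-substitute:
1 = 5 − 2·2
1 = −2·30192 + 12077·5
So 5·12077 ≡ 1 (mod 30192), hence d = 12077.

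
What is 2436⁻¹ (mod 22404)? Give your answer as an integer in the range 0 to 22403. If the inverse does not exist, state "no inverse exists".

Compute gcd(2436, 22404):
22404 = 9·2436 + 480
2436 = 5·480 + 36
480 = 13·36 + 12
36 = 3·12 + 0
Since gcd = 12 > 1, 2436 is not a unit mod 22404.

no inverse exists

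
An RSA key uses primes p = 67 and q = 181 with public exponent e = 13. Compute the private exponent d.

6397

φ(n) = (p−1)(q−1) = 66·180 = 11880.
Need d with 13·d ≡ 1 (mod 11880). Apply the extended Euclidean algorithm:
11880 = 913×13 + 11
13 = 1×11 + 2
11 = 5×2 + 1
2 = 2×1 + 0
Back-substitute:
1 = 11 − 5·2
1 = −5·13 + 6·11
1 = 6·11880 − 5483·13
So 13·(-5483) ≡ 1 (mod 11880), hence d ≡ -5483 ≡ 6397 (mod 11880).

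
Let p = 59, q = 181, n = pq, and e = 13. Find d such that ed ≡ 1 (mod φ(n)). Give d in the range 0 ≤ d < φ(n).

φ(n) = (p−1)(q−1) = 58·180 = 10440.
Need d with 13·d ≡ 1 (mod 10440). Apply the extended Euclidean algorithm:
10440 = 803*13 + 1
13 = 13*1 + 0
Back-substitute:
1 = 10440 − 803·13
So 13·(-803) ≡ 1 (mod 10440), hence d ≡ -803 ≡ 9637 (mod 10440).

9637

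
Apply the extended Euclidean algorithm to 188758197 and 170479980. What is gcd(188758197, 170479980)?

Repeated division:
188758197 = 1·170479980 + 18278217
170479980 = 9·18278217 + 5976027
18278217 = 3·5976027 + 350136
5976027 = 17·350136 + 23715
350136 = 14·23715 + 18126
23715 = 1·18126 + 5589
18126 = 3·5589 + 1359
5589 = 4·1359 + 153
1359 = 8·153 + 135
153 = 1·135 + 18
135 = 7·18 + 9
18 = 2·9 + 0
gcd(188758197, 170479980) = 9.
Express as a combination:
9 = 135 − 7·18
9 = −7·153 + 8·135
9 = 8·1359 − 71·153
9 = −71·5589 + 292·1359
9 = 292·18126 − 947·5589
9 = −947·23715 + 1239·18126
9 = 1239·350136 − 18293·23715
9 = −18293·5976027 + 312220·350136
9 = 312220·18278217 − 954953·5976027
9 = −954953·170479980 + 8906797·18278217
9 = 8906797·188758197 − 9861750·170479980
So 9 = (8906797)·188758197 + (-9861750)·170479980.

9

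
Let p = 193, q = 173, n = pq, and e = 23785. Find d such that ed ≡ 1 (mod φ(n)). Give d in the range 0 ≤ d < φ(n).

1369

φ(n) = (p−1)(q−1) = 192·172 = 33024.
Need d with 23785·d ≡ 1 (mod 33024). Apply the extended Euclidean algorithm:
33024 = 1*23785 + 9239
23785 = 2*9239 + 5307
9239 = 1*5307 + 3932
5307 = 1*3932 + 1375
3932 = 2*1375 + 1182
1375 = 1*1182 + 193
1182 = 6*193 + 24
193 = 8*24 + 1
24 = 24*1 + 0
Back-substitute:
1 = 193 − 8·24
1 = −8·1182 + 49·193
1 = 49·1375 − 57·1182
1 = −57·3932 + 163·1375
1 = 163·5307 − 220·3932
1 = −220·9239 + 383·5307
1 = 383·23785 − 986·9239
1 = −986·33024 + 1369·23785
So 23785·1369 ≡ 1 (mod 33024), hence d = 1369.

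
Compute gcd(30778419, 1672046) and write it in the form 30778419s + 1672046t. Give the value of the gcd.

1

Repeated division:
30778419 = 18·1672046 + 681591
1672046 = 2·681591 + 308864
681591 = 2·308864 + 63863
308864 = 4·63863 + 53412
63863 = 1·53412 + 10451
53412 = 5·10451 + 1157
10451 = 9·1157 + 38
1157 = 30·38 + 17
38 = 2·17 + 4
17 = 4·4 + 1
4 = 4·1 + 0
gcd(30778419, 1672046) = 1.
Express as a combination:
1 = 17 − 4·4
1 = −4·38 + 9·17
1 = 9·1157 − 274·38
1 = −274·10451 + 2475·1157
1 = 2475·53412 − 12649·10451
1 = −12649·63863 + 15124·53412
1 = 15124·308864 − 73145·63863
1 = −73145·681591 + 161414·308864
1 = 161414·1672046 − 395973·681591
1 = −395973·30778419 + 7288928·1672046
So 1 = (-395973)·30778419 + (7288928)·1672046.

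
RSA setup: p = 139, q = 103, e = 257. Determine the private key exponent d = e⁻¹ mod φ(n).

3341

φ(n) = (p−1)(q−1) = 138·102 = 14076.
Need d with 257·d ≡ 1 (mod 14076). Apply the extended Euclidean algorithm:
14076 = 54*257 + 198
257 = 1*198 + 59
198 = 3*59 + 21
59 = 2*21 + 17
21 = 1*17 + 4
17 = 4*4 + 1
4 = 4*1 + 0
Back-substitute:
1 = 17 − 4·4
1 = −4·21 + 5·17
1 = 5·59 − 14·21
1 = −14·198 + 47·59
1 = 47·257 − 61·198
1 = −61·14076 + 3341·257
So 257·3341 ≡ 1 (mod 14076), hence d = 3341.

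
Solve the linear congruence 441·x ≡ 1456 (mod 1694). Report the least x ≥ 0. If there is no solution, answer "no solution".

First find gcd(441, 1694):
1694 = 3·441 + 371
441 = 1·371 + 70
371 = 5·70 + 21
70 = 3·21 + 7
21 = 3·7 + 0
gcd = 7 and 7 | 1456, so solutions exist. Divide through by 7: 63x ≡ 208 (mod 242).
Now find 63⁻¹ mod 242:
242 = 3×63 + 53
63 = 1×53 + 10
53 = 5×10 + 3
10 = 3×3 + 1
3 = 3×1 + 0
Back-substitute:
1 = 10 − 3·3
1 = −3·53 + 16·10
1 = 16·63 − 19·53
1 = −19·242 + 73·63
So 63⁻¹ ≡ 73 (mod 242).
Then x ≡ 73·208 ≡ 180 (mod 242); the smallest non-negative solution is x = 180.

180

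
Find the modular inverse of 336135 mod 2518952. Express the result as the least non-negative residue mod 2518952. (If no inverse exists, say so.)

Run Euclid on (2518952, 336135):
2518952 = 7×336135 + 166007
336135 = 2×166007 + 4121
166007 = 40×4121 + 1167
4121 = 3×1167 + 620
1167 = 1×620 + 547
620 = 1×547 + 73
547 = 7×73 + 36
73 = 2×36 + 1
36 = 36×1 + 0
The gcd is 1. Working backward:
1 = 73 − 2·36
1 = −2·547 + 15·73
1 = 15·620 − 17·547
1 = −17·1167 + 32·620
1 = 32·4121 − 113·1167
1 = −113·166007 + 4552·4121
1 = 4552·336135 − 9217·166007
1 = −9217·2518952 + 69071·336135
So 336135·69071 ≡ 1 (mod 2518952).

69071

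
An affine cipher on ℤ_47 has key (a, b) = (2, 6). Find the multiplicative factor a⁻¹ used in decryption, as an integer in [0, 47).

24

Run Euclid on (47, 2):
47 = 23*2 + 1
2 = 2*1 + 0
gcd = 1, so the inverse exists. Back-substitute:
1 = 47 − 23·2
Thus 2·(-23) ≡ 1 (mod 47); reducing, -23 mod 47 = 24.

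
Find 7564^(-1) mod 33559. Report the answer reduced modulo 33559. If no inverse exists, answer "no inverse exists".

10404

Apply the Euclidean algorithm to 33559 and 7564:
33559 = 4*7564 + 3303
7564 = 2*3303 + 958
3303 = 3*958 + 429
958 = 2*429 + 100
429 = 4*100 + 29
100 = 3*29 + 13
29 = 2*13 + 3
13 = 4*3 + 1
3 = 3*1 + 0
gcd = 1, so the inverse exists. Back-substitute:
1 = 13 − 4·3
1 = −4·29 + 9·13
1 = 9·100 − 31·29
1 = −31·429 + 133·100
1 = 133·958 − 297·429
1 = −297·3303 + 1024·958
1 = 1024·7564 − 2345·3303
1 = −2345·33559 + 10404·7564
So 7564·10404 ≡ 1 (mod 33559).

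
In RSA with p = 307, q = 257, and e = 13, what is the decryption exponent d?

φ(n) = (p−1)(q−1) = 306·256 = 78336.
Need d with 13·d ≡ 1 (mod 78336). Apply the extended Euclidean algorithm:
78336 = 6025*13 + 11
13 = 1*11 + 2
11 = 5*2 + 1
2 = 2*1 + 0
Back-substitute:
1 = 11 − 5·2
1 = −5·13 + 6·11
1 = 6·78336 − 36155·13
So 13·(-36155) ≡ 1 (mod 78336), hence d ≡ -36155 ≡ 42181 (mod 78336).

42181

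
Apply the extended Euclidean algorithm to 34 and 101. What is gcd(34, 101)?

1

Repeated division:
101 = 2·34 + 33
34 = 1·33 + 1
33 = 33·1 + 0
gcd(34, 101) = 1.
Working backward:
1 = 34 − 33
1 = −101 + 3·34
So 1 = (-1)·101 + (3)·34.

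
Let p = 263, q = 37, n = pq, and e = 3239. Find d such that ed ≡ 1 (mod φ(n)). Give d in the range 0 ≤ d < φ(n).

φ(n) = (p−1)(q−1) = 262·36 = 9432.
Need d with 3239·d ≡ 1 (mod 9432). Apply the extended Euclidean algorithm:
9432 = 2*3239 + 2954
3239 = 1*2954 + 285
2954 = 10*285 + 104
285 = 2*104 + 77
104 = 1*77 + 27
77 = 2*27 + 23
27 = 1*23 + 4
23 = 5*4 + 3
4 = 1*3 + 1
3 = 3*1 + 0
Back-substitute:
1 = 4 − 3
1 = −23 + 6·4
1 = 6·27 − 7·23
1 = −7·77 + 20·27
1 = 20·104 − 27·77
1 = −27·285 + 74·104
1 = 74·2954 − 767·285
1 = −767·3239 + 841·2954
1 = 841·9432 − 2449·3239
So 3239·(-2449) ≡ 1 (mod 9432), hence d ≡ -2449 ≡ 6983 (mod 9432).

6983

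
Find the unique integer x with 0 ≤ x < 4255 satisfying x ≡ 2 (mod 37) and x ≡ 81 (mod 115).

Write x = 2 + 37·k. Then 37·k ≡ 81 − 2 ≡ 79 (mod 115).
Need 37⁻¹ mod 115. Extended Euclid on (115, 37):
115 = 3×37 + 4
37 = 9×4 + 1
4 = 4×1 + 0
Back-substitute:
1 = 37 − 9·4
1 = −9·115 + 28·37
37⁻¹ ≡ 28 (mod 115), so k ≡ 28·79 ≡ 27 (mod 115).
x = 2 + 37·27 = 1001.

1001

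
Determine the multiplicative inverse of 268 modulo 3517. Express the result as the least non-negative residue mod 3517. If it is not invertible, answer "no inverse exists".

Apply the Euclidean algorithm to 3517 and 268:
3517 = 13·268 + 33
268 = 8·33 + 4
33 = 8·4 + 1
4 = 4·1 + 0
gcd = 1, so the inverse exists. Back-substitute:
1 = 33 − 8·4
1 = −8·268 + 65·33
1 = 65·3517 − 853·268
Thus 268·(-853) ≡ 1 (mod 3517); reducing, -853 mod 3517 = 2664.

2664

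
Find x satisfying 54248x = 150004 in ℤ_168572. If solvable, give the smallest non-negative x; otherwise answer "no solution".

12100

First find gcd(54248, 168572):
168572 = 3×54248 + 5828
54248 = 9×5828 + 1796
5828 = 3×1796 + 440
1796 = 4×440 + 36
440 = 12×36 + 8
36 = 4×8 + 4
8 = 2×4 + 0
gcd = 4 and 4 | 150004, so solutions exist. Divide through by 4: 13562x ≡ 37501 (mod 42143).
Now find 13562⁻¹ mod 42143:
42143 = 3·13562 + 1457
13562 = 9·1457 + 449
1457 = 3·449 + 110
449 = 4·110 + 9
110 = 12·9 + 2
9 = 4·2 + 1
2 = 2·1 + 0
Back-substitute:
1 = 9 − 4·2
1 = −4·110 + 49·9
1 = 49·449 − 200·110
1 = −200·1457 + 649·449
1 = 649·13562 − 6041·1457
1 = −6041·42143 + 18772·13562
So 13562⁻¹ ≡ 18772 (mod 42143).
Then x ≡ 18772·37501 ≡ 12100 (mod 42143); the smallest non-negative solution is x = 12100.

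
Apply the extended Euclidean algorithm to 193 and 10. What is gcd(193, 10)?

Euclidean algorithm:
193 = 19·10 + 3
10 = 3·3 + 1
3 = 3·1 + 0
gcd(193, 10) = 1.
Back-substituting:
1 = 10 − 3·3
1 = −3·193 + 58·10
So 1 = (-3)·193 + (58)·10.

1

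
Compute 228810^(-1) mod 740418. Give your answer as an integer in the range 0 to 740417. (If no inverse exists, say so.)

no inverse exists

Compute gcd(228810, 740418):
740418 = 3*228810 + 53988
228810 = 4*53988 + 12858
53988 = 4*12858 + 2556
12858 = 5*2556 + 78
2556 = 32*78 + 60
78 = 1*60 + 18
60 = 3*18 + 6
18 = 3*6 + 0
gcd(228810, 740418) = 6 ≠ 1, so 228810 has no multiplicative inverse modulo 740418.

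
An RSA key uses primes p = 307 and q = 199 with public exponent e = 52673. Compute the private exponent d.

3881

φ(n) = (p−1)(q−1) = 306·198 = 60588.
Need d with 52673·d ≡ 1 (mod 60588). Apply the extended Euclidean algorithm:
60588 = 1*52673 + 7915
52673 = 6*7915 + 5183
7915 = 1*5183 + 2732
5183 = 1*2732 + 2451
2732 = 1*2451 + 281
2451 = 8*281 + 203
281 = 1*203 + 78
203 = 2*78 + 47
78 = 1*47 + 31
47 = 1*31 + 16
31 = 1*16 + 15
16 = 1*15 + 1
15 = 15*1 + 0
Back-substitute:
1 = 16 − 15
1 = −31 + 2·16
1 = 2·47 − 3·31
1 = −3·78 + 5·47
1 = 5·203 − 13·78
1 = −13·281 + 18·203
1 = 18·2451 − 157·281
1 = −157·2732 + 175·2451
1 = 175·5183 − 332·2732
1 = −332·7915 + 507·5183
1 = 507·52673 − 3374·7915
1 = −3374·60588 + 3881·52673
So 52673·3881 ≡ 1 (mod 60588), hence d = 3881.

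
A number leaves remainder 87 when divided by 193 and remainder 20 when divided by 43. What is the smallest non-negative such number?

1052

Write x = 87 + 193·k. Then 193·k ≡ 20 − 87 ≡ 19 (mod 43).
Need 193⁻¹ mod 43. Extended Euclid on (43, 21):
43 = 2*21 + 1
21 = 21*1 + 0
Back-substitute:
1 = 43 − 2·21
193⁻¹ ≡ 41 (mod 43), so k ≡ 41·19 ≡ 5 (mod 43).
x = 87 + 193·5 = 1052.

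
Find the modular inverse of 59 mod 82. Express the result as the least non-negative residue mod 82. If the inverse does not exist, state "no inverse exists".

Extended Euclidean algorithm:
82 = 1·59 + 23
59 = 2·23 + 13
23 = 1·13 + 10
13 = 1·10 + 3
10 = 3·3 + 1
3 = 3·1 + 0
gcd = 1, so the inverse exists. Back-substitute:
1 = 10 − 3·3
1 = −3·13 + 4·10
1 = 4·23 − 7·13
1 = −7·59 + 18·23
1 = 18·82 − 25·59
So 59·(-25) ≡ 1 (mod 82), and -25 ≡ 57 (mod 82).

57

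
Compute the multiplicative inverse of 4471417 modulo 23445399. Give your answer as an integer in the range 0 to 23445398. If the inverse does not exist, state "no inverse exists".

gcd(23445399, 4471417) by repeated division:
23445399 = 5×4471417 + 1088314
4471417 = 4×1088314 + 118161
1088314 = 9×118161 + 24865
118161 = 4×24865 + 18701
24865 = 1×18701 + 6164
18701 = 3×6164 + 209
6164 = 29×209 + 103
209 = 2×103 + 3
103 = 34×3 + 1
3 = 3×1 + 0
gcd = 1, so the inverse exists. Back-substitute:
1 = 103 − 34·3
1 = −34·209 + 69·103
1 = 69·6164 − 2035·209
1 = −2035·18701 + 6174·6164
1 = 6174·24865 − 8209·18701
1 = −8209·118161 + 39010·24865
1 = 39010·1088314 − 359299·118161
1 = −359299·4471417 + 1476206·1088314
1 = 1476206·23445399 − 7740329·4471417
Hence 4471417⁻¹ ≡ -7740329 ≡ 15705070 (mod 23445399).

15705070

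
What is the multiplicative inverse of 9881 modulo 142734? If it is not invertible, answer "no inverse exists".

Apply the Euclidean algorithm to 142734 and 9881:
142734 = 14·9881 + 4400
9881 = 2·4400 + 1081
4400 = 4·1081 + 76
1081 = 14·76 + 17
76 = 4·17 + 8
17 = 2·8 + 1
8 = 8·1 + 0
Since gcd(9881, 142734) = 1, back-substitute to write 1 as a combination:
1 = 17 − 2·8
1 = −2·76 + 9·17
1 = 9·1081 − 128·76
1 = −128·4400 + 521·1081
1 = 521·9881 − 1170·4400
1 = −1170·142734 + 16901·9881
So 9881·16901 ≡ 1 (mod 142734).

16901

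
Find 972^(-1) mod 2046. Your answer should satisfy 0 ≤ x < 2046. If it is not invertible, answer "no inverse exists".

no inverse exists

Compute gcd(972, 2046):
2046 = 2·972 + 102
972 = 9·102 + 54
102 = 1·54 + 48
54 = 1·48 + 6
48 = 8·6 + 0
The gcd is 6, not 1, hence no inverse exists.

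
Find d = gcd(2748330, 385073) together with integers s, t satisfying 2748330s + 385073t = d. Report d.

13

Repeated division:
2748330 = 7*385073 + 52819
385073 = 7*52819 + 15340
52819 = 3*15340 + 6799
15340 = 2*6799 + 1742
6799 = 3*1742 + 1573
1742 = 1*1573 + 169
1573 = 9*169 + 52
169 = 3*52 + 13
52 = 4*13 + 0
gcd(2748330, 385073) = 13.
Working backward:
13 = 169 − 3·52
13 = −3·1573 + 28·169
13 = 28·1742 − 31·1573
13 = −31·6799 + 121·1742
13 = 121·15340 − 273·6799
13 = −273·52819 + 940·15340
13 = 940·385073 − 6853·52819
13 = −6853·2748330 + 48911·385073
So 13 = (-6853)·2748330 + (48911)·385073.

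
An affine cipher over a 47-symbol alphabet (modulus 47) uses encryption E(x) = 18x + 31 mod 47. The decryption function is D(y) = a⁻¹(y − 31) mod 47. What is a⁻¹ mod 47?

Apply the Euclidean algorithm to 47 and 18:
47 = 2*18 + 11
18 = 1*11 + 7
11 = 1*7 + 4
7 = 1*4 + 3
4 = 1*3 + 1
3 = 3*1 + 0
Since gcd(18, 47) = 1, back-substitute to write 1 as a combination:
1 = 4 − 3
1 = −7 + 2·4
1 = 2·11 − 3·7
1 = −3·18 + 5·11
1 = 5·47 − 13·18
Thus 18·(-13) ≡ 1 (mod 47); reducing, -13 mod 47 = 34.

34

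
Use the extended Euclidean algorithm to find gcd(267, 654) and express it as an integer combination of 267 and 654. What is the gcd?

Repeated division:
654 = 2·267 + 120
267 = 2·120 + 27
120 = 4·27 + 12
27 = 2·12 + 3
12 = 4·3 + 0
gcd(267, 654) = 3.
Back-substituting:
3 = 27 − 2·12
3 = −2·120 + 9·27
3 = 9·267 − 20·120
3 = −20·654 + 49·267
So 3 = (-20)·654 + (49)·267.

3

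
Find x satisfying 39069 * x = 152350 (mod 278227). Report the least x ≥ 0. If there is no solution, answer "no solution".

255364

First find gcd(39069, 278227):
278227 = 7×39069 + 4744
39069 = 8×4744 + 1117
4744 = 4×1117 + 276
1117 = 4×276 + 13
276 = 21×13 + 3
13 = 4×3 + 1
3 = 3×1 + 0
gcd = 1, so a unique solution mod 278227 exists.
Back-substitute for the Bézout coefficients:
1 = 13 − 4·3
1 = −4·276 + 85·13
1 = 85·1117 − 344·276
1 = −344·4744 + 1461·1117
1 = 1461·39069 − 12032·4744
1 = −12032·278227 + 85685·39069
So 39069·(85685) ≡ 1 (mod 278227), giving 39069⁻¹ ≡ 85685.
x ≡ 39069⁻¹·152350 ≡ 85685·152350 ≡ 255364 (mod 278227).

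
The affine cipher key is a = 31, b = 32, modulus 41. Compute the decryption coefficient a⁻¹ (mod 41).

4

Run Euclid on (41, 31):
41 = 1×31 + 10
31 = 3×10 + 1
10 = 10×1 + 0
gcd = 1, so the inverse exists. Back-substitute:
1 = 31 − 3·10
1 = −3·41 + 4·31
So 31·4 ≡ 1 (mod 41).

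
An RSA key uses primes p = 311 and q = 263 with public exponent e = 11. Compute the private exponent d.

φ(n) = (p−1)(q−1) = 310·262 = 81220.
Need d with 11·d ≡ 1 (mod 81220). Apply the extended Euclidean algorithm:
81220 = 7383×11 + 7
11 = 1×7 + 4
7 = 1×4 + 3
4 = 1×3 + 1
3 = 3×1 + 0
Back-substitute:
1 = 4 − 3
1 = −7 + 2·4
1 = 2·11 − 3·7
1 = −3·81220 + 22151·11
So 11·22151 ≡ 1 (mod 81220), hence d = 22151.

22151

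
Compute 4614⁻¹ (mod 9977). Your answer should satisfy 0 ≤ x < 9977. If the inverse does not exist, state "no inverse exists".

7566

gcd(9977, 4614) by repeated division:
9977 = 2×4614 + 749
4614 = 6×749 + 120
749 = 6×120 + 29
120 = 4×29 + 4
29 = 7×4 + 1
4 = 4×1 + 0
The gcd is 1. Working backward:
1 = 29 − 7·4
1 = −7·120 + 29·29
1 = 29·749 − 181·120
1 = −181·4614 + 1115·749
1 = 1115·9977 − 2411·4614
Hence 4614⁻¹ ≡ -2411 ≡ 7566 (mod 9977).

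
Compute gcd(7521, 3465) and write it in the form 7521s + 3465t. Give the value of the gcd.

3

Euclidean algorithm:
7521 = 2*3465 + 591
3465 = 5*591 + 510
591 = 1*510 + 81
510 = 6*81 + 24
81 = 3*24 + 9
24 = 2*9 + 6
9 = 1*6 + 3
6 = 2*3 + 0
gcd(7521, 3465) = 3.
Express as a combination:
3 = 9 − 6
3 = −24 + 3·9
3 = 3·81 − 10·24
3 = −10·510 + 63·81
3 = 63·591 − 73·510
3 = −73·3465 + 428·591
3 = 428·7521 − 929·3465
So 3 = (428)·7521 + (-929)·3465.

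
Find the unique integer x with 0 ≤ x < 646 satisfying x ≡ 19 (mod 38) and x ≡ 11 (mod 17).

Write x = 19 + 38·k. Then 38·k ≡ 11 − 19 ≡ 9 (mod 17).
Need 38⁻¹ mod 17. Extended Euclid on (17, 4):
17 = 4·4 + 1
4 = 4·1 + 0
Back-substitute:
1 = 17 − 4·4
38⁻¹ ≡ 13 (mod 17), so k ≡ 13·9 ≡ 15 (mod 17).
x = 19 + 38·15 = 589.

589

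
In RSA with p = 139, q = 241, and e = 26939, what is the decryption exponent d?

φ(n) = (p−1)(q−1) = 138·240 = 33120.
Need d with 26939·d ≡ 1 (mod 33120). Apply the extended Euclidean algorithm:
33120 = 1·26939 + 6181
26939 = 4·6181 + 2215
6181 = 2·2215 + 1751
2215 = 1·1751 + 464
1751 = 3·464 + 359
464 = 1·359 + 105
359 = 3·105 + 44
105 = 2·44 + 17
44 = 2·17 + 10
17 = 1·10 + 7
10 = 1·7 + 3
7 = 2·3 + 1
3 = 3·1 + 0
Back-substitute:
1 = 7 − 2·3
1 = −2·10 + 3·7
1 = 3·17 − 5·10
1 = −5·44 + 13·17
1 = 13·105 − 31·44
1 = −31·359 + 106·105
1 = 106·464 − 137·359
1 = −137·1751 + 517·464
1 = 517·2215 − 654·1751
1 = −654·6181 + 1825·2215
1 = 1825·26939 − 7954·6181
1 = −7954·33120 + 9779·26939
So 26939·9779 ≡ 1 (mod 33120), hence d = 9779.

9779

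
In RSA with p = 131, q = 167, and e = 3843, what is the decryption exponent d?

φ(n) = (p−1)(q−1) = 130·166 = 21580.
Need d with 3843·d ≡ 1 (mod 21580). Apply the extended Euclidean algorithm:
21580 = 5*3843 + 2365
3843 = 1*2365 + 1478
2365 = 1*1478 + 887
1478 = 1*887 + 591
887 = 1*591 + 296
591 = 1*296 + 295
296 = 1*295 + 1
295 = 295*1 + 0
Back-substitute:
1 = 296 − 295
1 = −591 + 2·296
1 = 2·887 − 3·591
1 = −3·1478 + 5·887
1 = 5·2365 − 8·1478
1 = −8·3843 + 13·2365
1 = 13·21580 − 73·3843
So 3843·(-73) ≡ 1 (mod 21580), hence d ≡ -73 ≡ 21507 (mod 21580).

21507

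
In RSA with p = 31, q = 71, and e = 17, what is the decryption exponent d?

1853

φ(n) = (p−1)(q−1) = 30·70 = 2100.
Need d with 17·d ≡ 1 (mod 2100). Apply the extended Euclidean algorithm:
2100 = 123×17 + 9
17 = 1×9 + 8
9 = 1×8 + 1
8 = 8×1 + 0
Back-substitute:
1 = 9 − 8
1 = −17 + 2·9
1 = 2·2100 − 247·17
So 17·(-247) ≡ 1 (mod 2100), hence d ≡ -247 ≡ 1853 (mod 2100).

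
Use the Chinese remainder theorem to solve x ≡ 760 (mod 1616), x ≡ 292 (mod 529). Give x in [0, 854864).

357896

Write x = 760 + 1616·k. Then 1616·k ≡ 292 − 760 ≡ 61 (mod 529).
Need 1616⁻¹ mod 529. Extended Euclid on (529, 29):
529 = 18×29 + 7
29 = 4×7 + 1
7 = 7×1 + 0
Back-substitute:
1 = 29 − 4·7
1 = −4·529 + 73·29
1616⁻¹ ≡ 73 (mod 529), so k ≡ 73·61 ≡ 221 (mod 529).
x = 760 + 1616·221 = 357896.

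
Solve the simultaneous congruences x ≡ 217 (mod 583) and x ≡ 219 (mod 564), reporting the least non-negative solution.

Write x = 217 + 583·k. Then 583·k ≡ 219 − 217 ≡ 2 (mod 564).
Need 583⁻¹ mod 564. Extended Euclid on (564, 19):
564 = 29×19 + 13
19 = 1×13 + 6
13 = 2×6 + 1
6 = 6×1 + 0
Back-substitute:
1 = 13 − 2·6
1 = −2·19 + 3·13
1 = 3·564 − 89·19
583⁻¹ ≡ 475 (mod 564), so k ≡ 475·2 ≡ 386 (mod 564).
x = 217 + 583·386 = 225255.

225255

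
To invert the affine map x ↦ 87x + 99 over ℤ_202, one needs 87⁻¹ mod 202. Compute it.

Extended Euclidean algorithm:
202 = 2·87 + 28
87 = 3·28 + 3
28 = 9·3 + 1
3 = 3·1 + 0
Since gcd(87, 202) = 1, back-substitute to write 1 as a combination:
1 = 28 − 9·3
1 = −9·87 + 28·28
1 = 28·202 − 65·87
Thus 87·(-65) ≡ 1 (mod 202); reducing, -65 mod 202 = 137.

137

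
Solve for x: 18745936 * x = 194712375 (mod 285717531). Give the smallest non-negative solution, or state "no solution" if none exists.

12903327

First find gcd(18745936, 285717531):
285717531 = 15·18745936 + 4528491
18745936 = 4·4528491 + 631972
4528491 = 7·631972 + 104687
631972 = 6·104687 + 3850
104687 = 27·3850 + 737
3850 = 5·737 + 165
737 = 4·165 + 77
165 = 2·77 + 11
77 = 7·11 + 0
gcd = 11 and 11 | 194712375, so solutions exist. Divide through by 11: 1704176x ≡ 17701125 (mod 25974321).
Now find 1704176⁻¹ mod 25974321:
25974321 = 15·1704176 + 411681
1704176 = 4·411681 + 57452
411681 = 7·57452 + 9517
57452 = 6·9517 + 350
9517 = 27·350 + 67
350 = 5·67 + 15
67 = 4·15 + 7
15 = 2·7 + 1
7 = 7·1 + 0
Back-substitute:
1 = 15 − 2·7
1 = −2·67 + 9·15
1 = 9·350 − 47·67
1 = −47·9517 + 1278·350
1 = 1278·57452 − 7715·9517
1 = −7715·411681 + 55283·57452
1 = 55283·1704176 − 228847·411681
1 = −228847·25974321 + 3487988·1704176
So 1704176⁻¹ ≡ 3487988 (mod 25974321).
Then x ≡ 3487988·17701125 ≡ 12903327 (mod 25974321); the smallest non-negative solution is x = 12903327.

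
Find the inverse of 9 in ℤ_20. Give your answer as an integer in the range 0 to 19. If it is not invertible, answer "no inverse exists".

9

Extended Euclidean algorithm:
20 = 2×9 + 2
9 = 4×2 + 1
2 = 2×1 + 0
Since gcd(9, 20) = 1, back-substitute to write 1 as a combination:
1 = 9 − 4·2
1 = −4·20 + 9·9
So 9·9 ≡ 1 (mod 20).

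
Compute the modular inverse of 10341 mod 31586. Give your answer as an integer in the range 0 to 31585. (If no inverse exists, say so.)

Extended Euclidean algorithm:
31586 = 3×10341 + 563
10341 = 18×563 + 207
563 = 2×207 + 149
207 = 1×149 + 58
149 = 2×58 + 33
58 = 1×33 + 25
33 = 1×25 + 8
25 = 3×8 + 1
8 = 8×1 + 0
Since gcd(10341, 31586) = 1, back-substitute to write 1 as a combination:
1 = 25 − 3·8
1 = −3·33 + 4·25
1 = 4·58 − 7·33
1 = −7·149 + 18·58
1 = 18·207 − 25·149
1 = −25·563 + 68·207
1 = 68·10341 − 1249·563
1 = −1249·31586 + 3815·10341
So 10341·3815 ≡ 1 (mod 31586).

3815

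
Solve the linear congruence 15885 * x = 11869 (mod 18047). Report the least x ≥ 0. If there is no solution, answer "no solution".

First find gcd(15885, 18047):
18047 = 1*15885 + 2162
15885 = 7*2162 + 751
2162 = 2*751 + 660
751 = 1*660 + 91
660 = 7*91 + 23
91 = 3*23 + 22
23 = 1*22 + 1
22 = 22*1 + 0
gcd = 1, so a unique solution mod 18047 exists.
Back-substitute for the Bézout coefficients:
1 = 23 − 22
1 = −91 + 4·23
1 = 4·660 − 29·91
1 = −29·751 + 33·660
1 = 33·2162 − 95·751
1 = −95·15885 + 698·2162
1 = 698·18047 − 793·15885
So 15885·(-793) ≡ 1 (mod 18047), giving 15885⁻¹ ≡ 17254.
x ≡ 15885⁻¹·11869 ≡ 17254·11869 ≡ 8417 (mod 18047).

8417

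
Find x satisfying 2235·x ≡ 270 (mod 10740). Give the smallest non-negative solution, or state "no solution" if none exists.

250

First find gcd(2235, 10740):
10740 = 4×2235 + 1800
2235 = 1×1800 + 435
1800 = 4×435 + 60
435 = 7×60 + 15
60 = 4×15 + 0
gcd = 15 and 15 | 270, so solutions exist. Divide through by 15: 149x ≡ 18 (mod 716).
Now find 149⁻¹ mod 716:
716 = 4·149 + 120
149 = 1·120 + 29
120 = 4·29 + 4
29 = 7·4 + 1
4 = 4·1 + 0
Back-substitute:
1 = 29 − 7·4
1 = −7·120 + 29·29
1 = 29·149 − 36·120
1 = −36·716 + 173·149
So 149⁻¹ ≡ 173 (mod 716).
Then x ≡ 173·18 ≡ 250 (mod 716); the smallest non-negative solution is x = 250.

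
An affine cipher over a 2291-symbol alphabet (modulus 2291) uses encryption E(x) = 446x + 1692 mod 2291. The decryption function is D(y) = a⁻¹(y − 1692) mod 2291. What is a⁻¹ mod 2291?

Extended Euclidean algorithm:
2291 = 5*446 + 61
446 = 7*61 + 19
61 = 3*19 + 4
19 = 4*4 + 3
4 = 1*3 + 1
3 = 3*1 + 0
Since gcd(446, 2291) = 1, back-substitute to write 1 as a combination:
1 = 4 − 3
1 = −19 + 5·4
1 = 5·61 − 16·19
1 = −16·446 + 117·61
1 = 117·2291 − 601·446
So 446·(-601) ≡ 1 (mod 2291), and -601 ≡ 1690 (mod 2291).

1690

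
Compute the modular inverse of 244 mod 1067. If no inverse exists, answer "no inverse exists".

809

gcd(1067, 244) by repeated division:
1067 = 4*244 + 91
244 = 2*91 + 62
91 = 1*62 + 29
62 = 2*29 + 4
29 = 7*4 + 1
4 = 4*1 + 0
Since gcd(244, 1067) = 1, back-substitute to write 1 as a combination:
1 = 29 − 7·4
1 = −7·62 + 15·29
1 = 15·91 − 22·62
1 = −22·244 + 59·91
1 = 59·1067 − 258·244
Hence 244⁻¹ ≡ -258 ≡ 809 (mod 1067).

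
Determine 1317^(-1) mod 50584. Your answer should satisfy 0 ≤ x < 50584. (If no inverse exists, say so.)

Extended Euclidean algorithm:
50584 = 38·1317 + 538
1317 = 2·538 + 241
538 = 2·241 + 56
241 = 4·56 + 17
56 = 3·17 + 5
17 = 3·5 + 2
5 = 2·2 + 1
2 = 2·1 + 0
gcd = 1, so the inverse exists. Back-substitute:
1 = 5 − 2·2
1 = −2·17 + 7·5
1 = 7·56 − 23·17
1 = −23·241 + 99·56
1 = 99·538 − 221·241
1 = −221·1317 + 541·538
1 = 541·50584 − 20779·1317
So 1317·(-20779) ≡ 1 (mod 50584), and -20779 ≡ 29805 (mod 50584).

29805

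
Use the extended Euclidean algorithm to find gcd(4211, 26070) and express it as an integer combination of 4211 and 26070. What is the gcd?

1

Apply Euclid's algorithm to 26070 and 4211:
26070 = 6*4211 + 804
4211 = 5*804 + 191
804 = 4*191 + 40
191 = 4*40 + 31
40 = 1*31 + 9
31 = 3*9 + 4
9 = 2*4 + 1
4 = 4*1 + 0
gcd(4211, 26070) = 1.
Back-substituting:
1 = 9 − 2·4
1 = −2·31 + 7·9
1 = 7·40 − 9·31
1 = −9·191 + 43·40
1 = 43·804 − 181·191
1 = −181·4211 + 948·804
1 = 948·26070 − 5869·4211
So 1 = (948)·26070 + (-5869)·4211.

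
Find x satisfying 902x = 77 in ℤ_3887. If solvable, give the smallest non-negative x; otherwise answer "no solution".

First find gcd(902, 3887):
3887 = 4·902 + 279
902 = 3·279 + 65
279 = 4·65 + 19
65 = 3·19 + 8
19 = 2·8 + 3
8 = 2·3 + 2
3 = 1·2 + 1
2 = 2·1 + 0
gcd = 1, so a unique solution mod 3887 exists.
Back-substitute for the Bézout coefficients:
1 = 3 − 2
1 = −8 + 3·3
1 = 3·19 − 7·8
1 = −7·65 + 24·19
1 = 24·279 − 103·65
1 = −103·902 + 333·279
1 = 333·3887 − 1435·902
So 902·(-1435) ≡ 1 (mod 3887), giving 902⁻¹ ≡ 2452.
x ≡ 902⁻¹·77 ≡ 2452·77 ≡ 2228 (mod 3887).

2228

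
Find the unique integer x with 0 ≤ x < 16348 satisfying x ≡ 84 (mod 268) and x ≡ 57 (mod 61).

Write x = 84 + 268·k. Then 268·k ≡ 57 − 84 ≡ 34 (mod 61).
Need 268⁻¹ mod 61. Extended Euclid on (61, 24):
61 = 2×24 + 13
24 = 1×13 + 11
13 = 1×11 + 2
11 = 5×2 + 1
2 = 2×1 + 0
Back-substitute:
1 = 11 − 5·2
1 = −5·13 + 6·11
1 = 6·24 − 11·13
1 = −11·61 + 28·24
268⁻¹ ≡ 28 (mod 61), so k ≡ 28·34 ≡ 37 (mod 61).
x = 84 + 268·37 = 10000.

10000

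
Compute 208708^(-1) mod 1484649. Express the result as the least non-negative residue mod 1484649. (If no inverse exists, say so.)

361246

Extended Euclidean algorithm:
1484649 = 7·208708 + 23693
208708 = 8·23693 + 19164
23693 = 1·19164 + 4529
19164 = 4·4529 + 1048
4529 = 4·1048 + 337
1048 = 3·337 + 37
337 = 9·37 + 4
37 = 9·4 + 1
4 = 4·1 + 0
gcd = 1, so the inverse exists. Back-substitute:
1 = 37 − 9·4
1 = −9·337 + 82·37
1 = 82·1048 − 255·337
1 = −255·4529 + 1102·1048
1 = 1102·19164 − 4663·4529
1 = −4663·23693 + 5765·19164
1 = 5765·208708 − 50783·23693
1 = −50783·1484649 + 361246·208708
So 208708·361246 ≡ 1 (mod 1484649).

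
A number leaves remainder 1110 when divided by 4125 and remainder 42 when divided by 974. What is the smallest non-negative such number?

859110

Write x = 1110 + 4125·k. Then 4125·k ≡ 42 − 1110 ≡ 880 (mod 974).
Need 4125⁻¹ mod 974. Extended Euclid on (974, 229):
974 = 4×229 + 58
229 = 3×58 + 55
58 = 1×55 + 3
55 = 18×3 + 1
3 = 3×1 + 0
Back-substitute:
1 = 55 − 18·3
1 = −18·58 + 19·55
1 = 19·229 − 75·58
1 = −75·974 + 319·229
4125⁻¹ ≡ 319 (mod 974), so k ≡ 319·880 ≡ 208 (mod 974).
x = 1110 + 4125·208 = 859110.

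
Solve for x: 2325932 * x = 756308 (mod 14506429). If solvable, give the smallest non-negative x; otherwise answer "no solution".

901895

First find gcd(2325932, 14506429):
14506429 = 6·2325932 + 550837
2325932 = 4·550837 + 122584
550837 = 4·122584 + 60501
122584 = 2·60501 + 1582
60501 = 38·1582 + 385
1582 = 4·385 + 42
385 = 9·42 + 7
42 = 6·7 + 0
gcd = 7 and 7 | 756308, so solutions exist. Divide through by 7: 332276x ≡ 108044 (mod 2072347).
Now find 332276⁻¹ mod 2072347:
2072347 = 6*332276 + 78691
332276 = 4*78691 + 17512
78691 = 4*17512 + 8643
17512 = 2*8643 + 226
8643 = 38*226 + 55
226 = 4*55 + 6
55 = 9*6 + 1
6 = 6*1 + 0
Back-substitute:
1 = 55 − 9·6
1 = −9·226 + 37·55
1 = 37·8643 − 1415·226
1 = −1415·17512 + 2867·8643
1 = 2867·78691 − 12883·17512
1 = −12883·332276 + 54399·78691
1 = 54399·2072347 − 339277·332276
So 332276·(-339277) ≡ 1 (mod 2072347), i.e. 332276⁻¹ ≡ 1733070.
Then x ≡ 1733070·108044 ≡ 901895 (mod 2072347); the smallest non-negative solution is x = 901895.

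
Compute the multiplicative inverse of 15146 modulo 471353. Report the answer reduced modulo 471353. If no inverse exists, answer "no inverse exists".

361964

Run Euclid on (471353, 15146):
471353 = 31·15146 + 1827
15146 = 8·1827 + 530
1827 = 3·530 + 237
530 = 2·237 + 56
237 = 4·56 + 13
56 = 4·13 + 4
13 = 3·4 + 1
4 = 4·1 + 0
Since gcd(15146, 471353) = 1, back-substitute to write 1 as a combination:
1 = 13 − 3·4
1 = −3·56 + 13·13
1 = 13·237 − 55·56
1 = −55·530 + 123·237
1 = 123·1827 − 424·530
1 = −424·15146 + 3515·1827
1 = 3515·471353 − 109389·15146
Thus 15146·(-109389) ≡ 1 (mod 471353); reducing, -109389 mod 471353 = 361964.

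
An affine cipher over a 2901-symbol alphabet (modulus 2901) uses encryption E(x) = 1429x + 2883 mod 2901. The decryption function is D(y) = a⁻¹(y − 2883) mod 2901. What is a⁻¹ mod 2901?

Run Euclid on (2901, 1429):
2901 = 2*1429 + 43
1429 = 33*43 + 10
43 = 4*10 + 3
10 = 3*3 + 1
3 = 3*1 + 0
The gcd is 1. Working backward:
1 = 10 − 3·3
1 = −3·43 + 13·10
1 = 13·1429 − 432·43
1 = −432·2901 + 877·1429
So 1429·877 ≡ 1 (mod 2901).

877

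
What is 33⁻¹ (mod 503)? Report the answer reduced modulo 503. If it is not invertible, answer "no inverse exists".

61

Extended Euclidean algorithm:
503 = 15×33 + 8
33 = 4×8 + 1
8 = 8×1 + 0
gcd = 1, so the inverse exists. Back-substitute:
1 = 33 − 4·8
1 = −4·503 + 61·33
So 33·61 ≡ 1 (mod 503).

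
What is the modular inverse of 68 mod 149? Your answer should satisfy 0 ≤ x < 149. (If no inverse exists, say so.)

103

Apply the Euclidean algorithm to 149 and 68:
149 = 2×68 + 13
68 = 5×13 + 3
13 = 4×3 + 1
3 = 3×1 + 0
gcd = 1, so the inverse exists. Back-substitute:
1 = 13 − 4·3
1 = −4·68 + 21·13
1 = 21·149 − 46·68
Thus 68·(-46) ≡ 1 (mod 149); reducing, -46 mod 149 = 103.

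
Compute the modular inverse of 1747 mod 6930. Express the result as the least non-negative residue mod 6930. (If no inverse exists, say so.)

Extended Euclidean algorithm:
6930 = 3·1747 + 1689
1747 = 1·1689 + 58
1689 = 29·58 + 7
58 = 8·7 + 2
7 = 3·2 + 1
2 = 2·1 + 0
Since gcd(1747, 6930) = 1, back-substitute to write 1 as a combination:
1 = 7 − 3·2
1 = −3·58 + 25·7
1 = 25·1689 − 728·58
1 = −728·1747 + 753·1689
1 = 753·6930 − 2987·1747
Hence 1747⁻¹ ≡ -2987 ≡ 3943 (mod 6930).

3943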